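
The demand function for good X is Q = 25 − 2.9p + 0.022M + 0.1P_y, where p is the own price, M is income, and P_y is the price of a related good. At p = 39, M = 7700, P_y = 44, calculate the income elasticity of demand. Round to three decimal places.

1.977

At the given point, Q = 25 − 2.9(39) + 0.022(7700) + 0.1(44) = 25 − 113.1 + 169.4 + 4.4 = 85.7.
∂Q/∂M = +0.022, so E_I = 0.022·(7700/85.7) ≈ 1.977.
E_I > 1: normal good (luxury).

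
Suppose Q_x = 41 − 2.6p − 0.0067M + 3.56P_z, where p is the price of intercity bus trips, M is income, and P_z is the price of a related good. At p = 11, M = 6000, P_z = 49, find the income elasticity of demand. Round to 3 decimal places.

At the given point, Q_x = 41 − 2.6(11) − 0.0067(6000) + 3.56(49) = 41 − 28.6 − 40.2 + 174.44 = 146.64.
∂Q_x/∂M = −0.0067, so E_I = -0.0067·(6000/146.64) ≈ -0.274.
E_I < 0: inferior good.

-0.274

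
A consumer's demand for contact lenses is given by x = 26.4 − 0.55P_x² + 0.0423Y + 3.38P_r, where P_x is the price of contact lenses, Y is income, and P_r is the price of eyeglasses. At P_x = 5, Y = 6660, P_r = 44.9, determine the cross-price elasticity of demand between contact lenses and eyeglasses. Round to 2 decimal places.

0.34

First evaluate x: 26.4 − 0.55(5)² + 0.0423(6660) + 3.38(44.9) = 26.4 − 13.75 + 281.718 + 151.762 = 446.13.
∂x/∂P_r = +3.38, so E_xy = 3.38·(44.9/446.13) ≈ 0.34.
E_xy > 0: the goods are substitutes.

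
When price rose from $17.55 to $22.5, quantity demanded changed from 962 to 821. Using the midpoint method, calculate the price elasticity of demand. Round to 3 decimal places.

%ΔQ = (821 − 962)/[(962 + 821)/2] = -141/891.5 ≈ -0.1582.
%ΔP = (22.5 − 17.55)/[(17.55 + 22.5)/2] = 4.95/20.025 ≈ 0.2472.
Arc elasticity E = %ΔQ/%ΔP ≈ -0.1582/0.2472 ≈ -0.640.
|E| < 1: demand is inelastic over this range.

-0.640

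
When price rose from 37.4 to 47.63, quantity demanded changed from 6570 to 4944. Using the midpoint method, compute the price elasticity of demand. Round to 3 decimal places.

%ΔQ = (4944 − 6570)/[(6570 + 4944)/2] = -1626/5757 ≈ -0.2824.
%ΔP = (47.63 − 37.4)/[(37.4 + 47.63)/2] = 10.23/42.515 ≈ 0.2406.
Arc elasticity E = %ΔQ/%ΔP ≈ -0.2824/0.2406 ≈ -1.174.
|E| > 1: demand is elastic over this range.

-1.174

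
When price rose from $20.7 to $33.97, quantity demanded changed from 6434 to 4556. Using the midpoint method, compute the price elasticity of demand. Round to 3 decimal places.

%ΔQ = (4556 − 6434)/[(6434 + 4556)/2] = -1878/5495 ≈ -0.3418.
%Δp = (33.97 − 20.7)/[(20.7 + 33.97)/2] = 13.27/27.335 ≈ 0.4855.
Arc elasticity E = %ΔQ/%Δp ≈ -0.3418/0.4855 ≈ -0.704.
|E| < 1: demand is inelastic over this range.

-0.704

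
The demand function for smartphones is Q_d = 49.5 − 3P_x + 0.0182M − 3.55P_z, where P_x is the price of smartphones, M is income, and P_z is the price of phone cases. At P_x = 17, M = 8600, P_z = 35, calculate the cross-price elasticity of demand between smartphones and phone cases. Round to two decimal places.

-4.04

Substituting, Q_d = 49.5 − 3(17) + 0.0182(8600) − 3.55(35) = 49.5 − 51 + 156.52 − 124.25 = 30.77.
∂Q_d/∂P_z = −3.55, so E_xy = -3.55·(35/30.77) ≈ -4.04.
E_xy < 0: the goods are complements.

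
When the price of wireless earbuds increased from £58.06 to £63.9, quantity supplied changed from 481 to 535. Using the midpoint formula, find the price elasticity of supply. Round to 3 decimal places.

%ΔQ = (535 − 481)/[(481 + 535)/2] = 54/508 ≈ 0.1063.
%Δp = (63.9 − 58.06)/[(58.06 + 63.9)/2] = 5.84/60.98 ≈ 0.0958.
Arc elasticity E = %ΔQ/%Δp ≈ 0.1063/0.0958 ≈ 1.110.
|E| > 1: supply is elastic over this range.

1.110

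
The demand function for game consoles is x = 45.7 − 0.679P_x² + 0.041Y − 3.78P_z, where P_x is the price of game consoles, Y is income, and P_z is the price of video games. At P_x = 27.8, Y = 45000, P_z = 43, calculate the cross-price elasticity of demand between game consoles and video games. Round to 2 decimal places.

-0.14

First evaluate x: 45.7 − 0.679(27.8)² + 0.041(45000) − 3.78(43) = 45.7 − 524.7584 + 1845 − 162.54 = 1203.4016.
∂x/∂P_z = −3.78, so E_xy = -3.78·(43/1203.4016) ≈ -0.14.
E_xy < 0: the goods are complements.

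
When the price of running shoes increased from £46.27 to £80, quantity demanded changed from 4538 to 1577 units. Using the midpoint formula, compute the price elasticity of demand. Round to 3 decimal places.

%ΔQ = (1577 − 4538)/[(4538 + 1577)/2] = -2961/3057.5 ≈ -0.9684.
%ΔP = (80 − 46.27)/[(46.27 + 80)/2] = 33.73/63.135 ≈ 0.5343.
Arc elasticity E = %ΔQ/%ΔP ≈ -0.9684/0.5343 ≈ -1.813.
|E| > 1: demand is elastic over this range.

-1.813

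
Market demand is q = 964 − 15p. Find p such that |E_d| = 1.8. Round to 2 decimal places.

Set −bp/(a − bp) = −1.8 ⇒ bp = 1.8(a − bp) ⇒ bp(1+1.8) = 1.8·a.
p = 1.8·964/(15·2.8) ≈ 41.31.

41.31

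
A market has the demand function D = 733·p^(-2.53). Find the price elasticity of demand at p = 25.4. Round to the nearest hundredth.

For a Cobb–Douglas (constant-elasticity) form D = A·p^α·…, the elasticity with respect to p equals the exponent α at every point.
Here the exponent on p is -2.53, so the price elasticity of demand is -2.53.

-2.53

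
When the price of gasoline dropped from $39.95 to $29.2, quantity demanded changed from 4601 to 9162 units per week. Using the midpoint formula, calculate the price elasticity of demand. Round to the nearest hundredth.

-2.13

%Δq = (9162 − 4601)/[(4601 + 9162)/2] = 4561/6881.5 ≈ 0.6628.
%Δp = (29.2 − 39.95)/[(39.95 + 29.2)/2] = -10.75/34.575 ≈ -0.3109.
Arc elasticity E = %Δq/%Δp ≈ 0.6628/-0.3109 ≈ -2.13.
|E| > 1: demand is elastic over this range.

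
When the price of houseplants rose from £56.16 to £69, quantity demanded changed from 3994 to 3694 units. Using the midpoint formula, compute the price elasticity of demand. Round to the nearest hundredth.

-0.38

%ΔQ = (3694 − 3994)/[(3994 + 3694)/2] = -300/3844 ≈ -0.0780.
%ΔP = (69 − 56.16)/[(56.16 + 69)/2] = 12.84/62.58 ≈ 0.2052.
Arc elasticity E = %ΔQ/%ΔP ≈ -0.0780/0.2052 ≈ -0.38.
|E| < 1: demand is inelastic over this range.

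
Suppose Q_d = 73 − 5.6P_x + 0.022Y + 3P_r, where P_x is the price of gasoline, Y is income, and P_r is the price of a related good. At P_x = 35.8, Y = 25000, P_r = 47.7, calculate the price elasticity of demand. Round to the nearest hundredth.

-0.35

At the given point, Q_d = 73 − 5.6(35.8) + 0.022(25000) + 3(47.7) = 73 − 200.48 + 550 + 143.1 = 565.62.
∂Q_d/∂P_x = −5.6, so E_p = (−5.6)·(35.8/565.62) ≈ -0.35.
|E_p| < 1: demand is inelastic.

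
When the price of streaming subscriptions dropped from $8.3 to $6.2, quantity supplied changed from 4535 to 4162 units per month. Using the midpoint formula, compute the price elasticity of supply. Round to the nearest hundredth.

0.30

%Δq = (4162 − 4535)/[(4535 + 4162)/2] = -373/4348.5 ≈ -0.0858.
%ΔP = (6.2 − 8.3)/[(8.3 + 6.2)/2] = -2.1/7.25 ≈ -0.2897.
Arc elasticity E = %Δq/%ΔP ≈ -0.0858/-0.2897 ≈ 0.30.
|E| < 1: supply is inelastic over this range.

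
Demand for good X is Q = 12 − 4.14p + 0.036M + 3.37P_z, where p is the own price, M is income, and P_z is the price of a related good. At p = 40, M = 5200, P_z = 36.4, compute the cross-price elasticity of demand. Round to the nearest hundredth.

0.78

First evaluate Q: 12 − 4.14(40) + 0.036(5200) + 3.37(36.4) = 12 − 165.6 + 187.2 + 122.668 = 156.268.
∂Q/∂P_z = +3.37, so E_xy = 3.37·(36.4/156.268) ≈ 0.78.
E_xy > 0: the goods are substitutes.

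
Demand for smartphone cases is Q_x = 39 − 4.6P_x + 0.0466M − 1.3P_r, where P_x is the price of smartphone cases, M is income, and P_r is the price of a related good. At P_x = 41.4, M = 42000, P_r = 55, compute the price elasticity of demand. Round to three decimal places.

Evaluating quantity at (P_x, M, P_r) gives Q_x = 39 − 4.6(41.4) + 0.0466(42000) − 1.3(55) = 39 − 190.44 + 1957.2 − 71.5 = 1734.26.
∂Q_x/∂P_x = −4.6, so E_p = (−4.6)·(41.4/1734.26) ≈ -0.110.
|E_p| < 1: demand is inelastic.

-0.110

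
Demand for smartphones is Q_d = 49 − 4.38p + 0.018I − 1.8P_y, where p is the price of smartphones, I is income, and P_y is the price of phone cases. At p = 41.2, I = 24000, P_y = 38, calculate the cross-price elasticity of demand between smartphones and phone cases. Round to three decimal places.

-0.295

Substituting, Q_d = 49 − 4.38(41.2) + 0.018(24000) − 1.8(38) = 49 − 180.456 + 432 − 68.4 = 232.144.
∂Q_d/∂P_y = −1.8, so E_xy = -1.8·(38/232.144) ≈ -0.295.
E_xy < 0: the goods are complements.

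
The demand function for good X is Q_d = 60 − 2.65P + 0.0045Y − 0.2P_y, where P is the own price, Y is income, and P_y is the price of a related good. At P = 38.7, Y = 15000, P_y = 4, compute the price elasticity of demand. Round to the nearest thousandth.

Q_d = 60 − 2.65(38.7) + 0.0045(15000) − 0.2(4) = 60 − 102.555 + 67.5 − 0.8 = 24.145.
∂Q_d/∂P = −2.65, so E_p = (−2.65)·(38.7/24.145) ≈ -4.247.
|E_p| > 1: demand is elastic.

-4.247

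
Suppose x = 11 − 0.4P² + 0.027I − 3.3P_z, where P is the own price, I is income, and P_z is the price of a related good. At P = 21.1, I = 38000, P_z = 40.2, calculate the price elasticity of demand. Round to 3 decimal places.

Substituting, x = 11 − 0.4(21.1)² + 0.027(38000) − 3.3(40.2) = 11 − 178.084 + 1026 − 132.66 = 726.256.
∂x/∂P = −2·0.4·P = -16.88, so E_p = -16.88·(21.1/726.256) ≈ -0.490.
|E_p| < 1: demand is inelastic.

-0.490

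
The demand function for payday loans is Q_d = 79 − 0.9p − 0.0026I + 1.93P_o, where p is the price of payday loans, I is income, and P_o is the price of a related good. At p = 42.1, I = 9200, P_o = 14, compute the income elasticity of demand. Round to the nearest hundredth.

-0.54

Evaluating quantity at (p, I, P_o) gives Q_d = 79 − 0.9(42.1) − 0.0026(9200) + 1.93(14) = 79 − 37.89 − 23.92 + 27.02 = 44.21.
∂Q_d/∂I = −0.0026, so E_I = -0.0026·(9200/44.21) ≈ -0.54.
E_I < 0: inferior good.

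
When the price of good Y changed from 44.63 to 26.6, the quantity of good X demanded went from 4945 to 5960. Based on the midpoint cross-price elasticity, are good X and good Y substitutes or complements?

%ΔQ_x = (5960 − 4945)/[(4945+5960)/2] = 1015/5452.5 ≈ 0.1862.
%ΔP_y = (26.6 − 44.63)/[(44.63+26.6)/2] ≈ -0.5062.
E_xy = 0.1862/-0.5062 ≈ -0.368.
E_xy < 0, so the goods are complements.

complements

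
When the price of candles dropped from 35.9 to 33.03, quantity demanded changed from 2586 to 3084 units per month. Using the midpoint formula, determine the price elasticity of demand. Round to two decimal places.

%Δq = (3084 − 2586)/[(2586 + 3084)/2] = 498/2835 ≈ 0.1757.
%ΔP = (33.03 − 35.9)/[(35.9 + 33.03)/2] = -2.87/34.465 ≈ -0.0833.
Arc elasticity E = %Δq/%ΔP ≈ 0.1757/-0.0833 ≈ -2.11.
|E| > 1: demand is elastic over this range.

-2.11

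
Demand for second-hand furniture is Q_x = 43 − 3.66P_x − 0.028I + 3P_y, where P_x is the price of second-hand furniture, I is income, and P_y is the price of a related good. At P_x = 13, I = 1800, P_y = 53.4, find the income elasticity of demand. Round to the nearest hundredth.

Q_x = 43 − 3.66(13) − 0.028(1800) + 3(53.4) = 43 − 47.58 − 50.4 + 160.2 = 105.22.
∂Q_x/∂I = −0.028, so E_I = -0.028·(1800/105.22) ≈ -0.48.
E_I < 0: inferior good.

-0.48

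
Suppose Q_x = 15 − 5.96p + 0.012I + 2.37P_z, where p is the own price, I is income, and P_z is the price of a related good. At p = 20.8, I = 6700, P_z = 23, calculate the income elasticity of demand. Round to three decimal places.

At the given point, Q_x = 15 − 5.96(20.8) + 0.012(6700) + 2.37(23) = 15 − 123.968 + 80.4 + 54.51 = 25.942.
∂Q_x/∂I = +0.012, so E_I = 0.012·(6700/25.942) ≈ 3.099.
E_I > 1: normal good (luxury).

3.099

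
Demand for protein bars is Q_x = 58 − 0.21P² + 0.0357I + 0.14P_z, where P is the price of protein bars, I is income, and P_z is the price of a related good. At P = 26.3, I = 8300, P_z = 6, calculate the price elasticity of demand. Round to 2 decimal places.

Q_x = 58 − 0.21(26.3)² + 0.0357(8300) + 0.14(6) = 58 − 145.2549 + 296.31 + 0.84 = 209.8951.
∂Q_x/∂P = −2·0.21·P = -11.046, so E_p = -11.046·(26.3/209.8951) ≈ -1.38.
|E_p| > 1: demand is elastic.

-1.38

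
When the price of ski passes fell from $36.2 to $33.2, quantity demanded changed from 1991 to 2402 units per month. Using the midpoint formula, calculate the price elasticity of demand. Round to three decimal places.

%Δq = (2402 − 1991)/[(1991 + 2402)/2] = 411/2196.5 ≈ 0.1871.
%Δp = (33.2 − 36.2)/[(36.2 + 33.2)/2] = -3/34.7 ≈ -0.0865.
Arc elasticity E = %Δq/%Δp ≈ 0.1871/-0.0865 ≈ -2.164.
|E| > 1: demand is elastic over this range.

-2.164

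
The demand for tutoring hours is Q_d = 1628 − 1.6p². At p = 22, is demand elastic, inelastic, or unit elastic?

elastic

At p = 22, Q_d = 853.6.
dQ_d/dp = −2·1.6·p = −70.4.
Point elasticity E = (dQ_d/dp)·(p/Q_d) = -70.4 × 22/853.6 ≈ -1.814.
|E| ≈ 1.814 > 1, so demand is elastic.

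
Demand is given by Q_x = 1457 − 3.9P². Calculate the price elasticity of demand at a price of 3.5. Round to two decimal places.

-0.07

At P = 3.5, Q_x = 1409.225.
dQ_x/dP = −2·3.9·P = −27.3.
Point elasticity E = (dQ_x/dP)·(P/Q_x) = -27.3 × 3.5/1409.225 ≈ -0.07.
|E| < 1, so demand is inelastic at this price.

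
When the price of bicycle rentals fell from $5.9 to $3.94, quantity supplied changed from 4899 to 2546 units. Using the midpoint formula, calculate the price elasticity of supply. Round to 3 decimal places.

1.587

%ΔQ = (2546 − 4899)/[(4899 + 2546)/2] = -2353/3722.5 ≈ -0.6321.
%Δp = (3.94 − 5.9)/[(5.9 + 3.94)/2] = -1.96/4.92 ≈ -0.3984.
Arc elasticity E = %ΔQ/%Δp ≈ -0.6321/-0.3984 ≈ 1.587.
|E| > 1: supply is elastic over this range.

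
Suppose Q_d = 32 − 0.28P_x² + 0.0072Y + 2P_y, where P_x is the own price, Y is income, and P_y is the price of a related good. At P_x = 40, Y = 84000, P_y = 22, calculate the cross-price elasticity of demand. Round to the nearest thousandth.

0.189

Q_d = 32 − 0.28(40)² + 0.0072(84000) + 2(22) = 32 − 448 + 604.8 + 44 = 232.8.
∂Q_d/∂P_y = +2, so E_xy = 2·(22/232.8) ≈ 0.189.
E_xy > 0: the goods are substitutes.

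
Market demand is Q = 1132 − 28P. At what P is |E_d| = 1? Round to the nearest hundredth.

20.21

For linear demand Q = a − bP, E = −bP/(a − bP). |E| = 1 ⇒ bP = a − bP ⇒ P = a/(2b).
P = 1132/(2·28) ≈ 20.21.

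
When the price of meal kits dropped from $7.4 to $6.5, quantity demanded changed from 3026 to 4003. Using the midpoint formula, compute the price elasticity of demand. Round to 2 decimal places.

-2.15

%ΔQ = (4003 − 3026)/[(3026 + 4003)/2] = 977/3514.5 ≈ 0.2780.
%Δp = (6.5 − 7.4)/[(7.4 + 6.5)/2] = -0.9/6.95 ≈ -0.1295.
Arc elasticity E = %ΔQ/%Δp ≈ 0.2780/-0.1295 ≈ -2.15.
|E| > 1: demand is elastic over this range.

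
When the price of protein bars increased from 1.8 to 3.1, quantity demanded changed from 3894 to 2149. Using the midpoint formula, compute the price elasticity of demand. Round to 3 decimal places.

-1.088

%Δq = (2149 − 3894)/[(3894 + 2149)/2] = -1745/3021.5 ≈ -0.5775.
%Δp = (3.1 − 1.8)/[(1.8 + 3.1)/2] = 1.3/2.45 ≈ 0.5306.
Arc elasticity E = %Δq/%Δp ≈ -0.5775/0.5306 ≈ -1.088.
|E| > 1: demand is elastic over this range.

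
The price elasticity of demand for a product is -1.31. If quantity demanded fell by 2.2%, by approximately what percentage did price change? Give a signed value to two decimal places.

1.68

%ΔQ ≈ E × %ΔP ⇒ %ΔP = %ΔQ / E = (-2.2%)/(-1.31) ≈ 1.68%.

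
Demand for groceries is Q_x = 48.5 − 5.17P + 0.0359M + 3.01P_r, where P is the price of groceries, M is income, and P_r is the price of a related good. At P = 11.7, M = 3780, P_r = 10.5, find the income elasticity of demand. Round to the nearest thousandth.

Q_x = 48.5 − 5.17(11.7) + 0.0359(3780) + 3.01(10.5) = 48.5 − 60.489 + 135.702 + 31.605 = 155.318.
∂Q_x/∂M = +0.0359, so E_I = 0.0359·(3780/155.318) ≈ 0.874.
E_I ∈ (0,1): normal good (necessity).

0.874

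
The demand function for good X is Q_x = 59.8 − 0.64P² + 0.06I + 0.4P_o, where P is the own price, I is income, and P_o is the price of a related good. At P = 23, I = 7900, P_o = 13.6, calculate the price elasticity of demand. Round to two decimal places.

Substituting, Q_x = 59.8 − 0.64(23)² + 0.06(7900) + 0.4(13.6) = 59.8 − 338.56 + 474 + 5.44 = 200.68.
∂Q_x/∂P = −2·0.64·P = -29.44, so E_p = -29.44·(23/200.68) ≈ -3.37.
|E_p| > 1: demand is elastic.

-3.37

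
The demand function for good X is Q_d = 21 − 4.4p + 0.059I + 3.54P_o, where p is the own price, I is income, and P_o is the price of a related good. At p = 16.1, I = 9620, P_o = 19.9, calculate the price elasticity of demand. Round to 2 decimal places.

-0.12

Substituting, Q_d = 21 − 4.4(16.1) + 0.059(9620) + 3.54(19.9) = 21 − 70.84 + 567.58 + 70.446 = 588.186.
∂Q_d/∂p = −4.4, so E_p = (−4.4)·(16.1/588.186) ≈ -0.12.
|E_p| < 1: demand is inelastic.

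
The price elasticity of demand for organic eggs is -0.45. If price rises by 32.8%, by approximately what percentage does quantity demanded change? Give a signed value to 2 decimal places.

%ΔQ ≈ E × %ΔP = (-0.45) × (32.8%) = -14.76%.

-14.76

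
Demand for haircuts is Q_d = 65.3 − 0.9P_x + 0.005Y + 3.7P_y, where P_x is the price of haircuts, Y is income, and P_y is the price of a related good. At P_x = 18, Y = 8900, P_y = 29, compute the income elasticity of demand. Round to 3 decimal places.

0.222

Q_d = 65.3 − 0.9(18) + 0.005(8900) + 3.7(29) = 65.3 − 16.2 + 44.5 + 107.3 = 200.9.
∂Q_d/∂Y = +0.005, so E_I = 0.005·(8900/200.9) ≈ 0.222.
E_I ∈ (0,1): normal good (necessity).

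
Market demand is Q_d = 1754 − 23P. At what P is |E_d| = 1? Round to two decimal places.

38.13

For linear demand Q_d = a − bP, E = −bP/(a − bP). |E| = 1 ⇒ bP = a − bP ⇒ P = a/(2b).
P = 1754/(2·23) ≈ 38.13.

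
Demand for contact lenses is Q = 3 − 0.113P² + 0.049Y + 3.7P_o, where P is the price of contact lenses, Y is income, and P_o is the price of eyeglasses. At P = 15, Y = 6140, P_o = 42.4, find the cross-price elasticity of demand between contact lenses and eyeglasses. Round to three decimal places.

0.360

At the given point, Q = 3 − 0.113(15)² + 0.049(6140) + 3.7(42.4) = 3 − 25.425 + 300.86 + 156.88 = 435.315.
∂Q/∂P_o = +3.7, so E_xy = 3.7·(42.4/435.315) ≈ 0.360.
E_xy > 0: the goods are substitutes.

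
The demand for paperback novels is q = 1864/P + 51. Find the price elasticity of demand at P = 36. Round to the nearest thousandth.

At P = 36, q = 102.7778.
dq/dP = −1864/P² = −1.4383.
Point elasticity E = (dq/dP)·(P/q) = -1.4383 × 36/102.7778 ≈ -0.504.
|E| < 1, so demand is inelastic at this price.

-0.504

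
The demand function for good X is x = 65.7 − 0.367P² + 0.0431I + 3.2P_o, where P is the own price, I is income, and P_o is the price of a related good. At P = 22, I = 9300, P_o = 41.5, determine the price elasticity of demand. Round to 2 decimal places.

Substituting, x = 65.7 − 0.367(22)² + 0.0431(9300) + 3.2(41.5) = 65.7 − 177.628 + 400.83 + 132.8 = 421.702.
∂x/∂P = −2·0.367·P = -16.148, so E_p = -16.148·(22/421.702) ≈ -0.84.
|E_p| < 1: demand is inelastic.

-0.84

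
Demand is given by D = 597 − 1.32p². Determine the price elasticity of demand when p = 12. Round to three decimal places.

At p = 12, D = 406.92.
dD/dp = −2·1.32·p = −31.68.
Point elasticity E = (dD/dp)·(p/D) = -31.68 × 12/406.92 ≈ -0.934.
|E| < 1, so demand is inelastic at this price.

-0.934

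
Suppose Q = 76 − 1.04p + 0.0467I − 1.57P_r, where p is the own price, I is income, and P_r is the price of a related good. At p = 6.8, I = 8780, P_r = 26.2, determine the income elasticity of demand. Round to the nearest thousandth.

0.937

First evaluate Q: 76 − 1.04(6.8) + 0.0467(8780) − 1.57(26.2) = 76 − 7.072 + 410.026 − 41.134 = 437.82.
∂Q/∂I = +0.0467, so E_I = 0.0467·(8780/437.82) ≈ 0.937.
E_I ∈ (0,1): normal good (necessity).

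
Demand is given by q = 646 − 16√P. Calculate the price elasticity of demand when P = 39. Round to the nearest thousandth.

-0.091

At P = 39, q = 546.08.
dq/dP = −16/(2√P) = −16/(2·6.245).
Point elasticity E = (dq/dP)·(P/q) = -1.281 × 39/546.08 ≈ -0.091.
|E| < 1, so demand is inelastic at this price.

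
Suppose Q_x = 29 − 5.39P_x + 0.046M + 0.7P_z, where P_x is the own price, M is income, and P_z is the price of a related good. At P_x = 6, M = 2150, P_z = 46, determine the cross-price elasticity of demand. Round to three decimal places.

0.252

Evaluating quantity at (P_x, M, P_z) gives Q_x = 29 − 5.39(6) + 0.046(2150) + 0.7(46) = 29 − 32.34 + 98.9 + 32.2 = 127.76.
∂Q_x/∂P_z = +0.7, so E_xy = 0.7·(46/127.76) ≈ 0.252.
E_xy > 0: the goods are substitutes.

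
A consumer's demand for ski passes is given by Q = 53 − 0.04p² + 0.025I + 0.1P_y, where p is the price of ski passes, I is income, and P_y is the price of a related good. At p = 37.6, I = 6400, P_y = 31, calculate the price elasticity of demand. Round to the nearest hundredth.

Substituting, Q = 53 − 0.04(37.6)² + 0.025(6400) + 0.1(31) = 53 − 56.5504 + 160 + 3.1 = 159.5496.
∂Q/∂p = −2·0.04·p = -3.008, so E_p = -3.008·(37.6/159.5496) ≈ -0.71.
|E_p| < 1: demand is inelastic.

-0.71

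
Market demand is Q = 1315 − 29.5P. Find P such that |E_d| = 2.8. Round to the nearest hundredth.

32.85

Set −bP/(a − bP) = −2.8 ⇒ bP = 2.8(a − bP) ⇒ bP(1+2.8) = 2.8·a.
P = 2.8·1315/(29.5·3.8) ≈ 32.85.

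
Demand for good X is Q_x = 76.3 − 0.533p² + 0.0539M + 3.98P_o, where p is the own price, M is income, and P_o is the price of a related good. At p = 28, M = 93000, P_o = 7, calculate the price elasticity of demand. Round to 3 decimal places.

-0.178

Substituting, Q_x = 76.3 − 0.533(28)² + 0.0539(93000) + 3.98(7) = 76.3 − 417.872 + 5012.7 + 27.86 = 4698.988.
∂Q_x/∂p = −2·0.533·p = -29.848, so E_p = -29.848·(28/4698.988) ≈ -0.178.
|E_p| < 1: demand is inelastic.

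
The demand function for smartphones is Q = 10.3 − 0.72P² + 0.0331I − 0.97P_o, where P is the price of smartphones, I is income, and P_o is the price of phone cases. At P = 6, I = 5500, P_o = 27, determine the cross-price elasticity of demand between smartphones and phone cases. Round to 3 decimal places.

At the given point, Q = 10.3 − 0.72(6)² + 0.0331(5500) − 0.97(27) = 10.3 − 25.92 + 182.05 − 26.19 = 140.24.
∂Q/∂P_o = −0.97, so E_xy = -0.97·(27/140.24) ≈ -0.187.
E_xy < 0: the goods are complements.

-0.187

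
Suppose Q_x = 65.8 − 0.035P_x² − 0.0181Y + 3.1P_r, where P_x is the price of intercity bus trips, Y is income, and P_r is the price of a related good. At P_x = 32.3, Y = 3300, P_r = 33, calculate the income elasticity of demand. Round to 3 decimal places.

Evaluating quantity at (P_x, Y, P_r) gives Q_x = 65.8 − 0.035(32.3)² − 0.0181(3300) + 3.1(33) = 65.8 − 36.5152 − 59.73 + 102.3 = 71.8549.
∂Q_x/∂Y = −0.0181, so E_I = -0.0181·(3300/71.8549) ≈ -0.831.
E_I < 0: inferior good.

-0.831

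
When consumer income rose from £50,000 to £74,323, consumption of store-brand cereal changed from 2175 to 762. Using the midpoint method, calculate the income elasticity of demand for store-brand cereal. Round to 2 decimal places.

%ΔQ = (762 − 2175)/[(2175+762)/2] = -1413/1468.5 ≈ -0.9622.
%ΔI = (74,323 − 50,000)/[(50,000+74,323)/2] = 24323/62161.5 ≈ 0.3913.
E_I = %ΔQ/%ΔI ≈ -2.46.
E_I < 0: inferior good.

-2.46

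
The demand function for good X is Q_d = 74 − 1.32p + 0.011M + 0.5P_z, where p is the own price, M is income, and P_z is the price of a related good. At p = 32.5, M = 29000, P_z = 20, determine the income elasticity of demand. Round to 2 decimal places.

0.89

Q_d = 74 − 1.32(32.5) + 0.011(29000) + 0.5(20) = 74 − 42.9 + 319 + 10 = 360.1.
∂Q_d/∂M = +0.011, so E_I = 0.011·(29000/360.1) ≈ 0.89.
E_I ∈ (0,1): normal good (necessity).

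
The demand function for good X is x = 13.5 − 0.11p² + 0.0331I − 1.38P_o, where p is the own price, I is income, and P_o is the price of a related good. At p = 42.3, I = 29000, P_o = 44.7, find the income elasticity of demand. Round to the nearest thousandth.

1.343

Evaluating quantity at (p, I, P_o) gives x = 13.5 − 0.11(42.3)² + 0.0331(29000) − 1.38(44.7) = 13.5 − 196.8219 + 959.9 − 61.686 = 714.8921.
∂x/∂I = +0.0331, so E_I = 0.0331·(29000/714.8921) ≈ 1.343.
E_I > 1: normal good (luxury).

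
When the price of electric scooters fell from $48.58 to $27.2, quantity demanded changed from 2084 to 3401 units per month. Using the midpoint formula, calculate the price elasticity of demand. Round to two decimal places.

%ΔQ = (3401 − 2084)/[(2084 + 3401)/2] = 1317/2742.5 ≈ 0.4802.
%ΔP = (27.2 − 48.58)/[(48.58 + 27.2)/2] = -21.38/37.89 ≈ -0.5643.
Arc elasticity E = %ΔQ/%ΔP ≈ 0.4802/-0.5643 ≈ -0.85.
|E| < 1: demand is inelastic over this range.

-0.85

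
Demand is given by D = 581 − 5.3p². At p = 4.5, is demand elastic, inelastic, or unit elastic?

At p = 4.5, D = 473.675.
dD/dp = −2·5.3·p = −47.7.
Point elasticity E = (dD/dp)·(p/D) = -47.7 × 4.5/473.675 ≈ -0.453.
|E| ≈ 0.453 < 1, so demand is inelastic.

inelastic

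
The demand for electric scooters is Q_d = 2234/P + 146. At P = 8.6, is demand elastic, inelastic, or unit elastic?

inelastic

At P = 8.6, Q_d = 405.7674.
dQ_d/dP = −2234/P² = −30.2055.
Point elasticity E = (dQ_d/dP)·(P/Q_d) = -30.2055 × 8.6/405.7674 ≈ -0.640.
|E| ≈ 0.640 < 1, so demand is inelastic.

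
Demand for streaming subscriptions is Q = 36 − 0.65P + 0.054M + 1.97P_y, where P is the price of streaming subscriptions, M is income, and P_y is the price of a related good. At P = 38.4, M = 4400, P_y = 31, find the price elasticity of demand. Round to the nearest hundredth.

-0.08

Q = 36 − 0.65(38.4) + 0.054(4400) + 1.97(31) = 36 − 24.96 + 237.6 + 61.07 = 309.71.
∂Q/∂P = −0.65, so E_p = (−0.65)·(38.4/309.71) ≈ -0.08.
|E_p| < 1: demand is inelastic.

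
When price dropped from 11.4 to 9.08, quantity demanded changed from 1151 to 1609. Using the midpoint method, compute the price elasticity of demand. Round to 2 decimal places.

-1.46

%ΔQ = (1609 − 1151)/[(1151 + 1609)/2] = 458/1380 ≈ 0.3319.
%Δp = (9.08 − 11.4)/[(11.4 + 9.08)/2] = -2.32/10.24 ≈ -0.2266.
Arc elasticity E = %ΔQ/%Δp ≈ 0.3319/-0.2266 ≈ -1.46.
|E| > 1: demand is elastic over this range.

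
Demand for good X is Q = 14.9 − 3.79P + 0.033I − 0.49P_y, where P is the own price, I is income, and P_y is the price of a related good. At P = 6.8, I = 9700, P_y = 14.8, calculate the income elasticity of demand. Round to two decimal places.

First evaluate Q: 14.9 − 3.79(6.8) + 0.033(9700) − 0.49(14.8) = 14.9 − 25.772 + 320.1 − 7.252 = 301.976.
∂Q/∂I = +0.033, so E_I = 0.033·(9700/301.976) ≈ 1.06.
E_I > 1: normal good (luxury).

1.06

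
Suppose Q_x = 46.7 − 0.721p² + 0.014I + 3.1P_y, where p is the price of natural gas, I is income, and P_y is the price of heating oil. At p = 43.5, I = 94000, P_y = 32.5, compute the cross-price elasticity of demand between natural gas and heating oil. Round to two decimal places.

First evaluate Q_x: 46.7 − 0.721(43.5)² + 0.014(94000) + 3.1(32.5) = 46.7 − 1364.3123 + 1316 + 100.75 = 99.1378.
∂Q_x/∂P_y = +3.1, so E_xy = 3.1·(32.5/99.1378) ≈ 1.02.
E_xy > 0: the goods are substitutes.

1.02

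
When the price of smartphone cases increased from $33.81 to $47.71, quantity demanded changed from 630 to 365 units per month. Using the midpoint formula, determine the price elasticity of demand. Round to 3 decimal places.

-1.562

%ΔQ = (365 − 630)/[(630 + 365)/2] = -265/497.5 ≈ -0.5327.
%ΔP = (47.71 − 33.81)/[(33.81 + 47.71)/2] = 13.9/40.76 ≈ 0.3410.
Arc elasticity E = %ΔQ/%ΔP ≈ -0.5327/0.3410 ≈ -1.562.
|E| > 1: demand is elastic over this range.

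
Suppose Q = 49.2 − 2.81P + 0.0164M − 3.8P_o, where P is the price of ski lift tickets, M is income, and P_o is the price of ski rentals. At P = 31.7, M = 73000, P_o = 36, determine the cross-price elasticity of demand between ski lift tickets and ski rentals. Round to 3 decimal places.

At the given point, Q = 49.2 − 2.81(31.7) + 0.0164(73000) − 3.8(36) = 49.2 − 89.077 + 1197.2 − 136.8 = 1020.523.
∂Q/∂P_o = −3.8, so E_xy = -3.8·(36/1020.523) ≈ -0.134.
E_xy < 0: the goods are complements.

-0.134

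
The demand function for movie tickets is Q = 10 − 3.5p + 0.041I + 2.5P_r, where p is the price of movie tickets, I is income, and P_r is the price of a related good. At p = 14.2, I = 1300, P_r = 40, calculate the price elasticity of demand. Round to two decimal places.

At the given point, Q = 10 − 3.5(14.2) + 0.041(1300) + 2.5(40) = 10 − 49.7 + 53.3 + 100 = 113.6.
∂Q/∂p = −3.5, so E_p = (−3.5)·(14.2/113.6) ≈ -0.44.
|E_p| < 1: demand is inelastic.

-0.44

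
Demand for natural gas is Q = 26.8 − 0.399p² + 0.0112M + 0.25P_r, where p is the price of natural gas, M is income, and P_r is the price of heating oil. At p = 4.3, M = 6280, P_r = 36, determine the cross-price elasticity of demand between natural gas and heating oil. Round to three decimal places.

0.091

Substituting, Q = 26.8 − 0.399(4.3)² + 0.0112(6280) + 0.25(36) = 26.8 − 7.3775 + 70.336 + 9 = 98.7585.
∂Q/∂P_r = +0.25, so E_xy = 0.25·(36/98.7585) ≈ 0.091.
E_xy > 0: the goods are substitutes.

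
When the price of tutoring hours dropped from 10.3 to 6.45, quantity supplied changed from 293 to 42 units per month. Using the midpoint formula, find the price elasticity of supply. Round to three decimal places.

%Δq = (42 − 293)/[(293 + 42)/2] = -251/167.5 ≈ -1.4985.
%ΔP = (6.45 − 10.3)/[(10.3 + 6.45)/2] = -3.85/8.375 ≈ -0.4597.
Arc elasticity E = %Δq/%ΔP ≈ -1.4985/-0.4597 ≈ 3.260.
|E| > 1: supply is elastic over this range.

3.260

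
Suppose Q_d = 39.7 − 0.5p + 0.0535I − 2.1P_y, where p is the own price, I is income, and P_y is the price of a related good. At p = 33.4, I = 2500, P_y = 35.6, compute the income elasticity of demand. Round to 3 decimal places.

1.631

At the given point, Q_d = 39.7 − 0.5(33.4) + 0.0535(2500) − 2.1(35.6) = 39.7 − 16.7 + 133.75 − 74.76 = 81.99.
∂Q_d/∂I = +0.0535, so E_I = 0.0535·(2500/81.99) ≈ 1.631.
E_I > 1: normal good (luxury).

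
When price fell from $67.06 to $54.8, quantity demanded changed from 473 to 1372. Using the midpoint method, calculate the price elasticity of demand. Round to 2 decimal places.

%ΔQ = (1372 − 473)/[(473 + 1372)/2] = 899/922.5 ≈ 0.9745.
%Δp = (54.8 − 67.06)/[(67.06 + 54.8)/2] = -12.26/60.93 ≈ -0.2012.
Arc elasticity E = %ΔQ/%Δp ≈ 0.9745/-0.2012 ≈ -4.84.
|E| > 1: demand is elastic over this range.

-4.84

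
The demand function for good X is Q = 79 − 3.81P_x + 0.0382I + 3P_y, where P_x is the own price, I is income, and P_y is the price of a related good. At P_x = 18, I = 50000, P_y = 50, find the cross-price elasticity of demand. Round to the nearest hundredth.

0.07

Q = 79 − 3.81(18) + 0.0382(50000) + 3(50) = 79 − 68.58 + 1910 + 150 = 2070.42.
∂Q/∂P_y = +3, so E_xy = 3·(50/2070.42) ≈ 0.07.
E_xy > 0: the goods are substitutes.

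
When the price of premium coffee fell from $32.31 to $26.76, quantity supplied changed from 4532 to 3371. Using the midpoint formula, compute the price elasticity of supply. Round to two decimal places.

%Δq = (3371 − 4532)/[(4532 + 3371)/2] = -1161/3951.5 ≈ -0.2938.
%ΔP = (26.76 − 32.31)/[(32.31 + 26.76)/2] = -5.55/29.535 ≈ -0.1879.
Arc elasticity E = %Δq/%ΔP ≈ -0.2938/-0.1879 ≈ 1.56.
|E| > 1: supply is elastic over this range.

1.56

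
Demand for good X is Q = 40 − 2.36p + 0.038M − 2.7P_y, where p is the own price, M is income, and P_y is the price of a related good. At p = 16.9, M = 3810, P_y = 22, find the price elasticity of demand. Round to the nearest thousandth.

-0.467

Q = 40 − 2.36(16.9) + 0.038(3810) − 2.7(22) = 40 − 39.884 + 144.78 − 59.4 = 85.496.
∂Q/∂p = −2.36, so E_p = (−2.36)·(16.9/85.496) ≈ -0.467.
|E_p| < 1: demand is inelastic.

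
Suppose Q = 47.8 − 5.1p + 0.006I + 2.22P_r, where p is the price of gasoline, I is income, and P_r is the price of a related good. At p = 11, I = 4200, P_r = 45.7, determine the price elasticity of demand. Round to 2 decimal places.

Substituting, Q = 47.8 − 5.1(11) + 0.006(4200) + 2.22(45.7) = 47.8 − 56.1 + 25.2 + 101.454 = 118.354.
∂Q/∂p = −5.1, so E_p = (−5.1)·(11/118.354) ≈ -0.47.
|E_p| < 1: demand is inelastic.

-0.47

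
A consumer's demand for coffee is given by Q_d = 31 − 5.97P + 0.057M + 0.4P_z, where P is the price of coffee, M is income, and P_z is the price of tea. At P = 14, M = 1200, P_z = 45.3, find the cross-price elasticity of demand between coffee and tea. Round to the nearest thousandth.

0.534

At the given point, Q_d = 31 − 5.97(14) + 0.057(1200) + 0.4(45.3) = 31 − 83.58 + 68.4 + 18.12 = 33.94.
∂Q_d/∂P_z = +0.4, so E_xy = 0.4·(45.3/33.94) ≈ 0.534.
E_xy > 0: the goods are substitutes.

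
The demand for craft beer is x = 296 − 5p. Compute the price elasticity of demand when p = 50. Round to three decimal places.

-5.435

At p = 50, x = 46.
dx/dp = −5.
Point elasticity E = (dx/dp)·(p/x) = -5 × 50/46 ≈ -5.435.
|E| > 1, so demand is elastic at this price.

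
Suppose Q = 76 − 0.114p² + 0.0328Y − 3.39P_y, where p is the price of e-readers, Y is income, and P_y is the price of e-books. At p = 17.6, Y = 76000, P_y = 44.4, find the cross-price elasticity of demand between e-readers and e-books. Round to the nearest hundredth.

Q = 76 − 0.114(17.6)² + 0.0328(76000) − 3.39(44.4) = 76 − 35.3126 + 2492.8 − 150.516 = 2382.9714.
∂Q/∂P_y = −3.39, so E_xy = -3.39·(44.4/2382.9714) ≈ -0.06.
E_xy < 0: the goods are complements.

-0.06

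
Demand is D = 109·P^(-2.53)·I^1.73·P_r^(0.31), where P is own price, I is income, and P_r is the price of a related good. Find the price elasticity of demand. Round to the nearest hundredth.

For a Cobb–Douglas (constant-elasticity) form D = A·P^α·…, the elasticity with respect to P equals the exponent α at every point.
Here the exponent on P is -2.53, so the price elasticity of demand is -2.53.

-2.53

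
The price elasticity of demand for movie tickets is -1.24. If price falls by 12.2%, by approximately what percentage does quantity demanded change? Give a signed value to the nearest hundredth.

%ΔQ ≈ E × %ΔP = (-1.24) × (-12.2%) ≈ 15.13%.

15.13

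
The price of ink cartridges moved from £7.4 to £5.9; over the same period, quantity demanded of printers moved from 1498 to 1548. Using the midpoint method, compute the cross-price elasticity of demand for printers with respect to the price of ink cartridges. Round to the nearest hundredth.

-0.15

%ΔQ_x = (1548 − 1498)/[(1498+1548)/2] = 50/1523 ≈ 0.0328.
%ΔP_y = (5.9 − 7.4)/[(7.4+5.9)/2] ≈ -0.2256.
E_xy = 0.0328/-0.2256 ≈ -0.15.
E_xy < 0, so printers and ink cartridges are complements.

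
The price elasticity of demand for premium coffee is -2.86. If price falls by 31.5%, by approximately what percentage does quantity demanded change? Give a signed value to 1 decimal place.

90.1

%ΔQ ≈ E × %ΔP = (-2.86) × (-31.5%) ≈ 90.1%.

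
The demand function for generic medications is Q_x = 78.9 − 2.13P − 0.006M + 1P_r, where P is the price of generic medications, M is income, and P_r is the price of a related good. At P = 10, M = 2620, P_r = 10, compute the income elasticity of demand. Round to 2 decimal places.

At the given point, Q_x = 78.9 − 2.13(10) − 0.006(2620) + 1(10) = 78.9 − 21.3 − 15.72 + 10 = 51.88.
∂Q_x/∂M = −0.006, so E_I = -0.006·(2620/51.88) ≈ -0.30.
E_I < 0: inferior good.

-0.30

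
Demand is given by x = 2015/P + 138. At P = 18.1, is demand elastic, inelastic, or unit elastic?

At P = 18.1, x = 249.326.
dx/dP = −2015/P² = −6.1506.
Point elasticity E = (dx/dP)·(P/x) = -6.1506 × 18.1/249.326 ≈ -0.447.
|E| ≈ 0.447 < 1, so demand is inelastic.

inelastic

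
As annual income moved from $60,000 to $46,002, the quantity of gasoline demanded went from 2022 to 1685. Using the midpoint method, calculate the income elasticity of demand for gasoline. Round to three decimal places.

0.688

%ΔQ = (1685 − 2022)/[(2022+1685)/2] = -337/1853.5 ≈ -0.1818.
%ΔM = (46,002 − 60,000)/[(60,000+46,002)/2] = -13998/53001 ≈ -0.2641.
E_I = %ΔQ/%ΔM ≈ 0.688.
E_I ∈ (0,1): normal good (necessity).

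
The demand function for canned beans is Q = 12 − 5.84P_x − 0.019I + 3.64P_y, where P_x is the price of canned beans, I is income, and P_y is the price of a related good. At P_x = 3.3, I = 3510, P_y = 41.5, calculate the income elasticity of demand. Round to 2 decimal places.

-0.87

First evaluate Q: 12 − 5.84(3.3) − 0.019(3510) + 3.64(41.5) = 12 − 19.272 − 66.69 + 151.06 = 77.098.
∂Q/∂I = −0.019, so E_I = -0.019·(3510/77.098) ≈ -0.87.
E_I < 0: inferior good.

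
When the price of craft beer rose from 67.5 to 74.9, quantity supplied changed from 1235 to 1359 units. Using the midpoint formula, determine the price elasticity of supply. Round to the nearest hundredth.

0.92

%ΔQ = (1359 − 1235)/[(1235 + 1359)/2] = 124/1297 ≈ 0.0956.
%ΔP = (74.9 − 67.5)/[(67.5 + 74.9)/2] = 7.4/71.2 ≈ 0.1039.
Arc elasticity E = %ΔQ/%ΔP ≈ 0.0956/0.1039 ≈ 0.92.
|E| < 1: supply is inelastic over this range.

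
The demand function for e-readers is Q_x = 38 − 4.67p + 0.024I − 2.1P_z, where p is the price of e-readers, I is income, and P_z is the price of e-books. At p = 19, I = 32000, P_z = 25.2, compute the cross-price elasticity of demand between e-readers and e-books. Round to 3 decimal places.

Evaluating quantity at (p, I, P_z) gives Q_x = 38 − 4.67(19) + 0.024(32000) − 2.1(25.2) = 38 − 88.73 + 768 − 52.92 = 664.35.
∂Q_x/∂P_z = −2.1, so E_xy = -2.1·(25.2/664.35) ≈ -0.080.
E_xy < 0: the goods are complements.

-0.080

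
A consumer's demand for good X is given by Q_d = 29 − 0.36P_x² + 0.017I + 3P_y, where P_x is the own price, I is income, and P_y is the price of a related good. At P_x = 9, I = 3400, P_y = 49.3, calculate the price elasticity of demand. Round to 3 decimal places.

-0.284

At the given point, Q_d = 29 − 0.36(9)² + 0.017(3400) + 3(49.3) = 29 − 29.16 + 57.8 + 147.9 = 205.54.
∂Q_d/∂P_x = −2·0.36·P_x = -6.48, so E_p = -6.48·(9/205.54) ≈ -0.284.
|E_p| < 1: demand is inelastic.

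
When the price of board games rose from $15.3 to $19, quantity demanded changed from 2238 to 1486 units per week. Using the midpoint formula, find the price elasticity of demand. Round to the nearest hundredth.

-1.87

%ΔQ = (1486 − 2238)/[(2238 + 1486)/2] = -752/1862 ≈ -0.4039.
%Δp = (19 − 15.3)/[(15.3 + 19)/2] = 3.7/17.15 ≈ 0.2157.
Arc elasticity E = %ΔQ/%Δp ≈ -0.4039/0.2157 ≈ -1.87.
|E| > 1: demand is elastic over this range.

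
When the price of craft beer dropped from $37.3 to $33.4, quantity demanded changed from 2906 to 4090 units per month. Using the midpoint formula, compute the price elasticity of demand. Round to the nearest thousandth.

-3.068

%ΔQ = (4090 − 2906)/[(2906 + 4090)/2] = 1184/3498 ≈ 0.3385.
%Δp = (33.4 − 37.3)/[(37.3 + 33.4)/2] = -3.9/35.35 ≈ -0.1103.
Arc elasticity E = %ΔQ/%Δp ≈ 0.3385/-0.1103 ≈ -3.068.
|E| > 1: demand is elastic over this range.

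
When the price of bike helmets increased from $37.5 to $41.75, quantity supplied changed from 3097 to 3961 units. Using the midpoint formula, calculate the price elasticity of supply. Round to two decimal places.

%Δq = (3961 − 3097)/[(3097 + 3961)/2] = 864/3529 ≈ 0.2448.
%ΔP = (41.75 − 37.5)/[(37.5 + 41.75)/2] = 4.25/39.625 ≈ 0.1073.
Arc elasticity E = %Δq/%ΔP ≈ 0.2448/0.1073 ≈ 2.28.
|E| > 1: supply is elastic over this range.

2.28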